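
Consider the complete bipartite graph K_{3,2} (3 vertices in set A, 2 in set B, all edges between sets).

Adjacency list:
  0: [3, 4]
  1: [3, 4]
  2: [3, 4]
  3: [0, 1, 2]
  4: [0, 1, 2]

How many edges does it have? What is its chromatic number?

K_{3,2} has 3 * 2 = 6 edges.
Bipartite graphs have chromatic number 2 (color each partition differently).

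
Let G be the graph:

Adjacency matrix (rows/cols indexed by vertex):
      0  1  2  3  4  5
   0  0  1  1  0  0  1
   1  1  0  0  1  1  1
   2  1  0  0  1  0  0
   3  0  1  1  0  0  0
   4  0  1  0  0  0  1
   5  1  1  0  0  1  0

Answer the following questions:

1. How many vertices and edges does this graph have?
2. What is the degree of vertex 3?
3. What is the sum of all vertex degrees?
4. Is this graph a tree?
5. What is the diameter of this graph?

Count: 6 vertices, 8 edges.
Vertex 3 has neighbors [1, 2], degree = 2.
Handshaking lemma: 2 * 8 = 16.
A tree on 6 vertices has 5 edges. This graph has 8 edges (3 extra). Not a tree.
Diameter (longest shortest path) = 3.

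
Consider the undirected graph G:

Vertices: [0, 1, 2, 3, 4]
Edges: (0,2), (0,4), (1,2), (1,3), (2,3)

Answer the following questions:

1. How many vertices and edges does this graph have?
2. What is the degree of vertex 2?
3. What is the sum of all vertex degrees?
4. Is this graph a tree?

Count: 5 vertices, 5 edges.
Vertex 2 has neighbors [0, 1, 3], degree = 3.
Handshaking lemma: 2 * 5 = 10.
A tree on 5 vertices has 4 edges. This graph has 5 edges (1 extra). Not a tree.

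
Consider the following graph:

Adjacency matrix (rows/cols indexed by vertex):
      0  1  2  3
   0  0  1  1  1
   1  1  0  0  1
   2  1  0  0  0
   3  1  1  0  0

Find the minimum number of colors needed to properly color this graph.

The graph has a maximum clique of size 3 (lower bound on chromatic number).
A valid 3-coloring: {0: 0, 1: 1, 2: 1, 3: 2}.
Chromatic number = 3.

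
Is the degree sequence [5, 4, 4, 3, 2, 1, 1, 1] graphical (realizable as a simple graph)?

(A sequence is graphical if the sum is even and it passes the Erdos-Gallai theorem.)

Sum of degrees = 21. Sum is odd, so the sequence is NOT graphical.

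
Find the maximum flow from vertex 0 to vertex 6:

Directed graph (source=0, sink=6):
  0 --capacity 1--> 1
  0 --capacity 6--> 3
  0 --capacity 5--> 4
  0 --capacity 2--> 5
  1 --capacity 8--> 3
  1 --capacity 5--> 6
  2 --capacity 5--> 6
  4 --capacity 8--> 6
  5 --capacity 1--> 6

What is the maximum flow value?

Computing max flow:
  Flow on (0->1): 1/1
  Flow on (0->4): 5/5
  Flow on (0->5): 1/2
  Flow on (1->6): 1/5
  Flow on (4->6): 5/8
  Flow on (5->6): 1/1
Maximum flow = 7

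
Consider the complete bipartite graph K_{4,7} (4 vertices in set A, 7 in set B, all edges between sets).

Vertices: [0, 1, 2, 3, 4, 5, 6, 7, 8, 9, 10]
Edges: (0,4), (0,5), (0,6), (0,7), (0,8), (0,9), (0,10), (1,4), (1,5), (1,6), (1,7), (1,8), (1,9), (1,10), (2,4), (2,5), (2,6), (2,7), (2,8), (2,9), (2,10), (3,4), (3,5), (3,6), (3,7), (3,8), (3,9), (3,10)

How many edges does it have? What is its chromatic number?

K_{4,7} has 4 * 7 = 28 edges.
Bipartite graphs have chromatic number 2 (color each partition differently).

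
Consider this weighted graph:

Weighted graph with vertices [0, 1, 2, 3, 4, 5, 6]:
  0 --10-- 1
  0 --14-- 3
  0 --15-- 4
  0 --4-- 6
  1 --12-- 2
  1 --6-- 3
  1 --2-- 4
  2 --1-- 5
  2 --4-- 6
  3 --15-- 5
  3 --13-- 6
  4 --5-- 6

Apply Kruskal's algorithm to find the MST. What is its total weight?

Applying Kruskal's algorithm (sort edges by weight, add if no cycle):
  Add (2,5) w=1
  Add (1,4) w=2
  Add (0,6) w=4
  Add (2,6) w=4
  Add (4,6) w=5
  Add (1,3) w=6
  Skip (0,1) w=10 (creates cycle)
  Skip (1,2) w=12 (creates cycle)
  Skip (3,6) w=13 (creates cycle)
  Skip (0,3) w=14 (creates cycle)
  Skip (0,4) w=15 (creates cycle)
  Skip (3,5) w=15 (creates cycle)
MST weight = 22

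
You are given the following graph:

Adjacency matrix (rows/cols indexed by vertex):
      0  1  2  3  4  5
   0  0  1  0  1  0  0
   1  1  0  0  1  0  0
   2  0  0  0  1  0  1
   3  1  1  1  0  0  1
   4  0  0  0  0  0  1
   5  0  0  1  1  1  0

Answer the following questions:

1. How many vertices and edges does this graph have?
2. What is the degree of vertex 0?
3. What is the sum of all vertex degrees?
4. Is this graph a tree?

Count: 6 vertices, 7 edges.
Vertex 0 has neighbors [1, 3], degree = 2.
Handshaking lemma: 2 * 7 = 14.
A tree on 6 vertices has 5 edges. This graph has 7 edges (2 extra). Not a tree.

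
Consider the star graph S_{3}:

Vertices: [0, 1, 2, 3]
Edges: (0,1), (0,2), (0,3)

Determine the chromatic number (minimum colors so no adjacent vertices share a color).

S_{3} has one hub adjacent to 3 leaves; leaves are pairwise non-adjacent.
Color the hub 0 and every leaf 1.
Chromatic number = 2.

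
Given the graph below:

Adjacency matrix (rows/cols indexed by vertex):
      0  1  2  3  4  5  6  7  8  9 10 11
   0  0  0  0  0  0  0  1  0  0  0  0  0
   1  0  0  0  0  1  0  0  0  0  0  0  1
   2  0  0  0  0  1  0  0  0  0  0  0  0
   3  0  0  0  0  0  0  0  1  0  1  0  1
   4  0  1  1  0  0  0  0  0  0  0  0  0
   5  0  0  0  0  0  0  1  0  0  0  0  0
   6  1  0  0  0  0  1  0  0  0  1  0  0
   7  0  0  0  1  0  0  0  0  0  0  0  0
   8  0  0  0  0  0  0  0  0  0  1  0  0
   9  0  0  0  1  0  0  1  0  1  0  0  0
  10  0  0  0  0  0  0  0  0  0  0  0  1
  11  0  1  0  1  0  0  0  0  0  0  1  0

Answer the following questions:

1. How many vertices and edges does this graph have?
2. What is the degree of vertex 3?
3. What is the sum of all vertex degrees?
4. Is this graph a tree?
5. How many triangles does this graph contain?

Count: 12 vertices, 11 edges.
Vertex 3 has neighbors [7, 9, 11], degree = 3.
Handshaking lemma: 2 * 11 = 22.
A graph is a tree iff it is connected and has exactly n-1 edges. This graph is connected (all 12 vertices in one component) and has 12-1 = 11 edges. It is a tree.
Number of triangles = 0.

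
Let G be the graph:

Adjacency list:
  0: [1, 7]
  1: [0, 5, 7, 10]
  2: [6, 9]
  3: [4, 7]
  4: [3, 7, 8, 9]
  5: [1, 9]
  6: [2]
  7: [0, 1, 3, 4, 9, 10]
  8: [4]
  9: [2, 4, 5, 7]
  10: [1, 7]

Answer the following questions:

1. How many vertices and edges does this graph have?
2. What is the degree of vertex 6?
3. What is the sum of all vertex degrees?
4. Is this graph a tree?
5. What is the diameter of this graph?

Count: 11 vertices, 15 edges.
Vertex 6 has neighbors [2], degree = 1.
Handshaking lemma: 2 * 15 = 30.
A tree on 11 vertices has 10 edges. This graph has 15 edges (5 extra). Not a tree.
Diameter (longest shortest path) = 4.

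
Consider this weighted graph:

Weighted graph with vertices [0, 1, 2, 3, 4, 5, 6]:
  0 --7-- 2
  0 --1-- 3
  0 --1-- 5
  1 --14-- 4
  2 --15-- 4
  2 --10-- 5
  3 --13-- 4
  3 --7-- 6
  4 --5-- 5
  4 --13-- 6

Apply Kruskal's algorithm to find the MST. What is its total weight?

Applying Kruskal's algorithm (sort edges by weight, add if no cycle):
  Add (0,3) w=1
  Add (0,5) w=1
  Add (4,5) w=5
  Add (0,2) w=7
  Add (3,6) w=7
  Skip (2,5) w=10 (creates cycle)
  Skip (3,4) w=13 (creates cycle)
  Skip (4,6) w=13 (creates cycle)
  Add (1,4) w=14
  Skip (2,4) w=15 (creates cycle)
MST weight = 35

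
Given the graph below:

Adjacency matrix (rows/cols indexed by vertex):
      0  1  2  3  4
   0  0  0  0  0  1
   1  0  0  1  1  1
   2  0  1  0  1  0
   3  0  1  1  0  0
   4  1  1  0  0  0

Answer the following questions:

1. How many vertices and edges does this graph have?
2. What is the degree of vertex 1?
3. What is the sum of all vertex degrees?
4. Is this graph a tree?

Count: 5 vertices, 5 edges.
Vertex 1 has neighbors [2, 3, 4], degree = 3.
Handshaking lemma: 2 * 5 = 10.
A tree on 5 vertices has 4 edges. This graph has 5 edges (1 extra). Not a tree.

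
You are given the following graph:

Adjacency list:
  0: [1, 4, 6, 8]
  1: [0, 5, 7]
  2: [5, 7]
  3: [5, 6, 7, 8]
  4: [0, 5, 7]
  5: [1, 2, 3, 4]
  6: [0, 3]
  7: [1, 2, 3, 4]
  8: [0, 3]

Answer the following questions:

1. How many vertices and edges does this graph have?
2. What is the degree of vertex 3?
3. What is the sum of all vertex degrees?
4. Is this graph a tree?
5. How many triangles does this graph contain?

Count: 9 vertices, 14 edges.
Vertex 3 has neighbors [5, 6, 7, 8], degree = 4.
Handshaking lemma: 2 * 14 = 28.
A tree on 9 vertices has 8 edges. This graph has 14 edges (6 extra). Not a tree.
Number of triangles = 0.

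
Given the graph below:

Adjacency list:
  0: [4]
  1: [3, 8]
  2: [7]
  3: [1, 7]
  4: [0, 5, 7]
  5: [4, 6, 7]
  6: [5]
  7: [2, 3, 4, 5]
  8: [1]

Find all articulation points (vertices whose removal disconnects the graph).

An articulation point is a vertex whose removal disconnects the graph.
Articulation points: [1, 3, 4, 5, 7]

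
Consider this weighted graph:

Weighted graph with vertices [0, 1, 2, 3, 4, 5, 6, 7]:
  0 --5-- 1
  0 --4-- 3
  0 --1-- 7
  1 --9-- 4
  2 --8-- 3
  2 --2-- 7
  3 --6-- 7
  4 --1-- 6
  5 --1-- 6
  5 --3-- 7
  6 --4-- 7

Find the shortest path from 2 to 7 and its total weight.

Using Dijkstra's algorithm from vertex 2:
Shortest path: 2 -> 7
Total weight: 2 = 2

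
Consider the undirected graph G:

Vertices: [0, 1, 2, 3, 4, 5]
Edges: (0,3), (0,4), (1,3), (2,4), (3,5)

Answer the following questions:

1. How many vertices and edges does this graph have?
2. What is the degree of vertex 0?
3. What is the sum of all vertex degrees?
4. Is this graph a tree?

Count: 6 vertices, 5 edges.
Vertex 0 has neighbors [3, 4], degree = 2.
Handshaking lemma: 2 * 5 = 10.
A graph is a tree iff it is connected and has exactly n-1 edges. This graph is connected (all 6 vertices in one component) and has 6-1 = 5 edges. It is a tree.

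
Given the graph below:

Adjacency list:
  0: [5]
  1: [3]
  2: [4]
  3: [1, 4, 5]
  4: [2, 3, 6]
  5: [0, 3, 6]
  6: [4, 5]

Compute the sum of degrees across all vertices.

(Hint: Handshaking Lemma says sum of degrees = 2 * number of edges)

Count edges: 7 edges.
By Handshaking Lemma: sum of degrees = 2 * 7 = 14.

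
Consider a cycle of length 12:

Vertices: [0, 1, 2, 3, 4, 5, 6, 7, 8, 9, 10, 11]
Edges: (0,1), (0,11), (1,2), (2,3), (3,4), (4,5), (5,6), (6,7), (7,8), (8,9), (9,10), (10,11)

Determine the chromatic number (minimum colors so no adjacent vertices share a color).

This is an even cycle (C_12). Even cycles are bipartite.
Chromatic number = 2.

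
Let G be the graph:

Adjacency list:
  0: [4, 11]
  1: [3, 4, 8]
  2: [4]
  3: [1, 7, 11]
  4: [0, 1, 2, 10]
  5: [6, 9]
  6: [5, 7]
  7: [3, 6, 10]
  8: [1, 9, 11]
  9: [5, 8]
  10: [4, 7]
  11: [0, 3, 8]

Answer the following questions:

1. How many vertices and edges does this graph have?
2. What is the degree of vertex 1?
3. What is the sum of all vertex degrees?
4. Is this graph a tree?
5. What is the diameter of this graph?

Count: 12 vertices, 15 edges.
Vertex 1 has neighbors [3, 4, 8], degree = 3.
Handshaking lemma: 2 * 15 = 30.
A tree on 12 vertices has 11 edges. This graph has 15 edges (4 extra). Not a tree.
Diameter (longest shortest path) = 5.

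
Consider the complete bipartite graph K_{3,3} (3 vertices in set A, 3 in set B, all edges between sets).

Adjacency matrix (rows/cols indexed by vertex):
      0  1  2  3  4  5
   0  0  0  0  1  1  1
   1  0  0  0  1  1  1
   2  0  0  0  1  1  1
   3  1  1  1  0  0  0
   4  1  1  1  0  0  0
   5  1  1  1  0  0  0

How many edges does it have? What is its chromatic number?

K_{3,3} has 3 * 3 = 9 edges.
Bipartite graphs have chromatic number 2 (color each partition differently).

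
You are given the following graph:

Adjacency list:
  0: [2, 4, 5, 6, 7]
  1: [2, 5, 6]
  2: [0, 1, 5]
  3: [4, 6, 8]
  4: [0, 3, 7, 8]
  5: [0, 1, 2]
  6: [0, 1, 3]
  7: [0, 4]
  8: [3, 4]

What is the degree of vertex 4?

Vertex 4 has neighbors [0, 3, 7, 8], so deg(4) = 4.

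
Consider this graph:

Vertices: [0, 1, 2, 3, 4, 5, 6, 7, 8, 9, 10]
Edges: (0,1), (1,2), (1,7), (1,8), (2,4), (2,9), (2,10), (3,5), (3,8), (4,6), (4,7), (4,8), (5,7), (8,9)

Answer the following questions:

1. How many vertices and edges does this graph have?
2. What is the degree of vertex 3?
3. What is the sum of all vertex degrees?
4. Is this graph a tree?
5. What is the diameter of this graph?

Count: 11 vertices, 14 edges.
Vertex 3 has neighbors [5, 8], degree = 2.
Handshaking lemma: 2 * 14 = 28.
A tree on 11 vertices has 10 edges. This graph has 14 edges (4 extra). Not a tree.
Diameter (longest shortest path) = 4.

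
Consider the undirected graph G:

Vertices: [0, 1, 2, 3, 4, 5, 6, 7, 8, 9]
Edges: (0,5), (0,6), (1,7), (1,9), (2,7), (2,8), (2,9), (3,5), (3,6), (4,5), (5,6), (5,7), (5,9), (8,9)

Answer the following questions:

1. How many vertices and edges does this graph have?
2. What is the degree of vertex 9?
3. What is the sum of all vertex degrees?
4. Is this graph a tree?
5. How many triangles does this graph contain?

Count: 10 vertices, 14 edges.
Vertex 9 has neighbors [1, 2, 5, 8], degree = 4.
Handshaking lemma: 2 * 14 = 28.
A tree on 10 vertices has 9 edges. This graph has 14 edges (5 extra). Not a tree.
Number of triangles = 3.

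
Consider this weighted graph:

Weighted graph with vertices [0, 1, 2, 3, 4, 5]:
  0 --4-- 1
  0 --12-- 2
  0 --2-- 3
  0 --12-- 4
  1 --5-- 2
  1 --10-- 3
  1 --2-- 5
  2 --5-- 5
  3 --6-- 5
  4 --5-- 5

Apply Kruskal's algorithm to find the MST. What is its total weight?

Applying Kruskal's algorithm (sort edges by weight, add if no cycle):
  Add (0,3) w=2
  Add (1,5) w=2
  Add (0,1) w=4
  Add (1,2) w=5
  Skip (2,5) w=5 (creates cycle)
  Add (4,5) w=5
  Skip (3,5) w=6 (creates cycle)
  Skip (1,3) w=10 (creates cycle)
  Skip (0,4) w=12 (creates cycle)
  Skip (0,2) w=12 (creates cycle)
MST weight = 18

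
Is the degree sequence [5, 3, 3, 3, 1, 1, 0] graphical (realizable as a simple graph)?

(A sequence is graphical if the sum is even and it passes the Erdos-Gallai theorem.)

Sum of degrees = 16. Sum is even and passes Erdos-Gallai. The sequence IS graphical.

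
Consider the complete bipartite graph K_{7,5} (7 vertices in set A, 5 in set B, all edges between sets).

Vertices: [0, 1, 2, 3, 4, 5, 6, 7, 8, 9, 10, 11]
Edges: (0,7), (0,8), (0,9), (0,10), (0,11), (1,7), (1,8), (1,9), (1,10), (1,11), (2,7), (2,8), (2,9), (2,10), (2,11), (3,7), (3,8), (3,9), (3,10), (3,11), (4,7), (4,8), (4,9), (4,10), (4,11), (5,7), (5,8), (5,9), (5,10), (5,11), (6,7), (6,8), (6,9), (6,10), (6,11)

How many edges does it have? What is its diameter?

K_{7,5} has 7 * 5 = 35 edges.
Any vertex reaches any opposite-side vertex in 1 step; same-side vertices reach in 2 steps via any opposite-side vertex.
Diameter = 2.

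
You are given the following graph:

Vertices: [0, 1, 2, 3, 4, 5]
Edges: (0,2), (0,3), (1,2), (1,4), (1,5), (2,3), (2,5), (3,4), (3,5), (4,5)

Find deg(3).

Vertex 3 has neighbors [0, 2, 4, 5], so deg(3) = 4.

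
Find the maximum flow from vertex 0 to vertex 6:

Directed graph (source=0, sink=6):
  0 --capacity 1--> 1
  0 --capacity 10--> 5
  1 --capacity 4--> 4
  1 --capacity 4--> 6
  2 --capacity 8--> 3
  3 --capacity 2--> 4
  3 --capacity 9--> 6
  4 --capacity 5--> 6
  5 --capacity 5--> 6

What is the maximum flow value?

Computing max flow:
  Flow on (0->1): 1/1
  Flow on (0->5): 5/10
  Flow on (1->6): 1/4
  Flow on (5->6): 5/5
Maximum flow = 6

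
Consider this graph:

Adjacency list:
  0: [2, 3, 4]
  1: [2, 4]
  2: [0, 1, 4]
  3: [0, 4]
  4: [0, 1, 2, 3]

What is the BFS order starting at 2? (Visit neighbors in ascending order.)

BFS from vertex 2 (neighbors processed in ascending order):
Visit order: 2, 0, 1, 4, 3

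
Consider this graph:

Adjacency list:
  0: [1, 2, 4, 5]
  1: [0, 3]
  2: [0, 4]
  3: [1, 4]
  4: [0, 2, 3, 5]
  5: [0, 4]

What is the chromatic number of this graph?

The graph has a maximum clique of size 3 (lower bound on chromatic number).
A valid 3-coloring: {0: 0, 1: 1, 2: 2, 3: 0, 4: 1, 5: 2}.
Chromatic number = 3.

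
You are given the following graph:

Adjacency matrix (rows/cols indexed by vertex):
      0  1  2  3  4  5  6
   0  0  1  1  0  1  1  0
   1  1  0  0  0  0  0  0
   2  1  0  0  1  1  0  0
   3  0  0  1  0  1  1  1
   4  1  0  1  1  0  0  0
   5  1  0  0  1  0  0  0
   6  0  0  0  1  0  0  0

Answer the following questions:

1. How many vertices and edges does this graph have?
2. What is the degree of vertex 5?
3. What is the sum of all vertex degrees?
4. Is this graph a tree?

Count: 7 vertices, 9 edges.
Vertex 5 has neighbors [0, 3], degree = 2.
Handshaking lemma: 2 * 9 = 18.
A tree on 7 vertices has 6 edges. This graph has 9 edges (3 extra). Not a tree.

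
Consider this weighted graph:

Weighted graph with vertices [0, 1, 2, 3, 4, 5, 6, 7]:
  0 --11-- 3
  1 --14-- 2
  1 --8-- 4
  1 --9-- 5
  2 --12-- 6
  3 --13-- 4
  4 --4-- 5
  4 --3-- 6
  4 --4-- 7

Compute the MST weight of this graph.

Applying Kruskal's algorithm (sort edges by weight, add if no cycle):
  Add (4,6) w=3
  Add (4,7) w=4
  Add (4,5) w=4
  Add (1,4) w=8
  Skip (1,5) w=9 (creates cycle)
  Add (0,3) w=11
  Add (2,6) w=12
  Add (3,4) w=13
  Skip (1,2) w=14 (creates cycle)
MST weight = 55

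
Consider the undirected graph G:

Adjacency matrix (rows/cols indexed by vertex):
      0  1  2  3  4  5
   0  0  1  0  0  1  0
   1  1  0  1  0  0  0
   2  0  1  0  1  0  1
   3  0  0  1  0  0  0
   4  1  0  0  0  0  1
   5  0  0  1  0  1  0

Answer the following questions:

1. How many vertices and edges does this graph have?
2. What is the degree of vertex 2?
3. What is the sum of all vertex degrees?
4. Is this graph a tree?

Count: 6 vertices, 6 edges.
Vertex 2 has neighbors [1, 3, 5], degree = 3.
Handshaking lemma: 2 * 6 = 12.
A tree on 6 vertices has 5 edges. This graph has 6 edges (1 extra). Not a tree.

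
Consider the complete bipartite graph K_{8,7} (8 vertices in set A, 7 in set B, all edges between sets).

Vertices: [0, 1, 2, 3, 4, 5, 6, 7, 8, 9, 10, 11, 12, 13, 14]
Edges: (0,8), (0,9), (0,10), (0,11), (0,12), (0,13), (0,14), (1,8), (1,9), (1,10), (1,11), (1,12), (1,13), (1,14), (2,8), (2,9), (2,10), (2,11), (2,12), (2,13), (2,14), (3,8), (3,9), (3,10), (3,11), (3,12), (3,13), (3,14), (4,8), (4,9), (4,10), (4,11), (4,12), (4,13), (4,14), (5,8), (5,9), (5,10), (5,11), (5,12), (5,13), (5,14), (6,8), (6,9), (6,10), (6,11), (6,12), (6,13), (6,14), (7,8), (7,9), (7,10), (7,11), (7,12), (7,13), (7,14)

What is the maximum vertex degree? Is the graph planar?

Set-A vertices have degree 7; set-B vertices have degree 8. Maximum degree = max(8,7) = 8.
K_{8,7} contains K_{3,3} as a subgraph (since both sides have >= 3 vertices); by Kuratowski's theorem it is not planar.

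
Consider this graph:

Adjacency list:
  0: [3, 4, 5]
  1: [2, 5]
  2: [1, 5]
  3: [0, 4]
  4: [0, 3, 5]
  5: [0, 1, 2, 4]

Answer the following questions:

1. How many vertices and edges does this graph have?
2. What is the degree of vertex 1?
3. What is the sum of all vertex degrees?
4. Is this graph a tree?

Count: 6 vertices, 8 edges.
Vertex 1 has neighbors [2, 5], degree = 2.
Handshaking lemma: 2 * 8 = 16.
A tree on 6 vertices has 5 edges. This graph has 8 edges (3 extra). Not a tree.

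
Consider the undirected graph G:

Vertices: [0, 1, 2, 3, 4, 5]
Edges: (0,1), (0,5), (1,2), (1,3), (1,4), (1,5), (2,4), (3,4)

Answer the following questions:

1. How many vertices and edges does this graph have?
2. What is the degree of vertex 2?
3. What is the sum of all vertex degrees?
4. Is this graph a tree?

Count: 6 vertices, 8 edges.
Vertex 2 has neighbors [1, 4], degree = 2.
Handshaking lemma: 2 * 8 = 16.
A tree on 6 vertices has 5 edges. This graph has 8 edges (3 extra). Not a tree.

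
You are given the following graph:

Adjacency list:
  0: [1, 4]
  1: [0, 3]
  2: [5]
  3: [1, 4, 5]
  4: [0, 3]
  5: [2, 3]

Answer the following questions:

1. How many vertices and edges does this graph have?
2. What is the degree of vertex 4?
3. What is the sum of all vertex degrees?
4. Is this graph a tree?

Count: 6 vertices, 6 edges.
Vertex 4 has neighbors [0, 3], degree = 2.
Handshaking lemma: 2 * 6 = 12.
A tree on 6 vertices has 5 edges. This graph has 6 edges (1 extra). Not a tree.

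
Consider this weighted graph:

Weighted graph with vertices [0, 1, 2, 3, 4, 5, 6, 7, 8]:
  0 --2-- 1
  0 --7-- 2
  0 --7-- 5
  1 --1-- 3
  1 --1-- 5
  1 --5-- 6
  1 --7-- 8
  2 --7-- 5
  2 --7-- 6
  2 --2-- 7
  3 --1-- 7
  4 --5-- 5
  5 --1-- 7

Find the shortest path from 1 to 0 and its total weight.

Using Dijkstra's algorithm from vertex 1:
Shortest path: 1 -> 0
Total weight: 2 = 2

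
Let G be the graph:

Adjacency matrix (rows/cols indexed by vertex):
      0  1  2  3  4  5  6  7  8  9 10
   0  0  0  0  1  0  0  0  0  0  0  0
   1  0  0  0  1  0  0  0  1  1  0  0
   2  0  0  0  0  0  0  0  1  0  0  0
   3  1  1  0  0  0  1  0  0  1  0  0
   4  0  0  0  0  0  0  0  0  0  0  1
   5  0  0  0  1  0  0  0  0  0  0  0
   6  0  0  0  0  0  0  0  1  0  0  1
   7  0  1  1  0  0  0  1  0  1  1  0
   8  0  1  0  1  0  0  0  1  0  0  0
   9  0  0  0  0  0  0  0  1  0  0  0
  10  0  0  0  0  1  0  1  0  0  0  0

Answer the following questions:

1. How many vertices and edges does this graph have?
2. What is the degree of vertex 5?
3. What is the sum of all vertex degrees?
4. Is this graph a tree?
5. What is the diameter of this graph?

Count: 11 vertices, 12 edges.
Vertex 5 has neighbors [3], degree = 1.
Handshaking lemma: 2 * 12 = 24.
A tree on 11 vertices has 10 edges. This graph has 12 edges (2 extra). Not a tree.
Diameter (longest shortest path) = 6.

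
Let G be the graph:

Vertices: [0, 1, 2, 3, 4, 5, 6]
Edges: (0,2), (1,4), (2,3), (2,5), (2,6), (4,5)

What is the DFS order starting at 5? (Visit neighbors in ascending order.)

DFS from vertex 5 (neighbors processed in ascending order):
Visit order: 5, 2, 0, 3, 6, 4, 1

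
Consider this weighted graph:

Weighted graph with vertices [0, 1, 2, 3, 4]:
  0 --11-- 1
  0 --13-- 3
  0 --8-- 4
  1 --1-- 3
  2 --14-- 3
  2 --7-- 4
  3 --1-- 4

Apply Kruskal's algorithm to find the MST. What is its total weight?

Applying Kruskal's algorithm (sort edges by weight, add if no cycle):
  Add (1,3) w=1
  Add (3,4) w=1
  Add (2,4) w=7
  Add (0,4) w=8
  Skip (0,1) w=11 (creates cycle)
  Skip (0,3) w=13 (creates cycle)
  Skip (2,3) w=14 (creates cycle)
MST weight = 17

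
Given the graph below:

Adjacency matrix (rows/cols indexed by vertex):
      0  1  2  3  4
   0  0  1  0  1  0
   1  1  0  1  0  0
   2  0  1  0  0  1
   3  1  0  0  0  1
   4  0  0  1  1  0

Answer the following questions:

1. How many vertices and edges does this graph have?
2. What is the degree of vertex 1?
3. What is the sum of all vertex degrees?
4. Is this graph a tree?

Count: 5 vertices, 5 edges.
Vertex 1 has neighbors [0, 2], degree = 2.
Handshaking lemma: 2 * 5 = 10.
A tree on 5 vertices has 4 edges. This graph has 5 edges (1 extra). Not a tree.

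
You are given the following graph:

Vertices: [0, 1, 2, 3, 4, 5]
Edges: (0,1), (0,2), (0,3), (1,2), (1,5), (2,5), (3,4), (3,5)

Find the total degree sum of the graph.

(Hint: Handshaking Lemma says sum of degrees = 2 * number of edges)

Count edges: 8 edges.
By Handshaking Lemma: sum of degrees = 2 * 8 = 16.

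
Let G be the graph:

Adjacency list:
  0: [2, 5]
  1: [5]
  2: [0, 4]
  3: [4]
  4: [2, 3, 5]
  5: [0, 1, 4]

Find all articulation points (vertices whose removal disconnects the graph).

An articulation point is a vertex whose removal disconnects the graph.
Articulation points: [4, 5]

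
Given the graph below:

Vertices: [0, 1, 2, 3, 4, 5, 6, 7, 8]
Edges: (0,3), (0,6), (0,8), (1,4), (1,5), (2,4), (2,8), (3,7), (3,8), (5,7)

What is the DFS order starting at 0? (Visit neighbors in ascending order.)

DFS from vertex 0 (neighbors processed in ascending order):
Visit order: 0, 3, 7, 5, 1, 4, 2, 8, 6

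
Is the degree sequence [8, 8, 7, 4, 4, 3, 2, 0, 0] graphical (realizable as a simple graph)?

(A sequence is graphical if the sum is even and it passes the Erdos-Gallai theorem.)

Sum of degrees = 36. Sum is even but fails Erdos-Gallai. The sequence is NOT graphical.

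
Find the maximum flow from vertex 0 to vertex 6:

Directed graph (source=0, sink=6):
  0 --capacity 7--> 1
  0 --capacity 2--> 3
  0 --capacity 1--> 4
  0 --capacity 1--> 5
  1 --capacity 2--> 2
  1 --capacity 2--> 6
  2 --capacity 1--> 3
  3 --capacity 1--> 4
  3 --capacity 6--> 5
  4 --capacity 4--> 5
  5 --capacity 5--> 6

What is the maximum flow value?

Computing max flow:
  Flow on (0->1): 3/7
  Flow on (0->3): 2/2
  Flow on (0->4): 1/1
  Flow on (0->5): 1/1
  Flow on (1->2): 1/2
  Flow on (1->6): 2/2
  Flow on (2->3): 1/1
  Flow on (3->5): 3/6
  Flow on (4->5): 1/4
  Flow on (5->6): 5/5
Maximum flow = 7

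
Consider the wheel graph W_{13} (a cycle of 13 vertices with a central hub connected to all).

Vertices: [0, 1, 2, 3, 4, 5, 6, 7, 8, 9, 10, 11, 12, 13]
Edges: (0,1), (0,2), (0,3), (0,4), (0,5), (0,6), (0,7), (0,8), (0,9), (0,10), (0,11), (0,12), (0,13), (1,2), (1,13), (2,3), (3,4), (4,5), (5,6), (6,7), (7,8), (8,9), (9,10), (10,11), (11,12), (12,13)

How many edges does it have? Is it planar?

Wheel graph W_{13}: 13 cycle edges + 13 spoke edges = 26 edges.
Total vertices: 14.
The graph is planar.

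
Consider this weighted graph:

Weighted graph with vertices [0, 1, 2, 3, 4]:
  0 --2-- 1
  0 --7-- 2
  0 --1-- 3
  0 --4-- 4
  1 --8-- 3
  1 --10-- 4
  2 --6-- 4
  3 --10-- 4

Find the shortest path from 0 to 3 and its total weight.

Using Dijkstra's algorithm from vertex 0:
Shortest path: 0 -> 3
Total weight: 1 = 1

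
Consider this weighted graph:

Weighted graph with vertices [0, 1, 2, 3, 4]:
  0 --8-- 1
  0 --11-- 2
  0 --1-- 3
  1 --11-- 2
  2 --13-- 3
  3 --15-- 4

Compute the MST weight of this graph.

Applying Kruskal's algorithm (sort edges by weight, add if no cycle):
  Add (0,3) w=1
  Add (0,1) w=8
  Add (0,2) w=11
  Skip (1,2) w=11 (creates cycle)
  Skip (2,3) w=13 (creates cycle)
  Add (3,4) w=15
MST weight = 35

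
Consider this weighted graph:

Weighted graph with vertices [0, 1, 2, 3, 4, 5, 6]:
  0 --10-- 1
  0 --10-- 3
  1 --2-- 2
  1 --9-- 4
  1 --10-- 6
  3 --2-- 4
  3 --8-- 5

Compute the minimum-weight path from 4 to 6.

Using Dijkstra's algorithm from vertex 4:
Shortest path: 4 -> 1 -> 6
Total weight: 9 + 10 = 19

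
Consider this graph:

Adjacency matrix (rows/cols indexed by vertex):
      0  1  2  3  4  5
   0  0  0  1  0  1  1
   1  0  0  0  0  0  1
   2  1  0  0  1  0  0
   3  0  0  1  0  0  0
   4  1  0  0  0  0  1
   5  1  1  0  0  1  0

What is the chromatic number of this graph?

The graph has a maximum clique of size 3 (lower bound on chromatic number).
A valid 3-coloring: {0: 0, 1: 0, 2: 1, 3: 0, 4: 2, 5: 1}.
Chromatic number = 3.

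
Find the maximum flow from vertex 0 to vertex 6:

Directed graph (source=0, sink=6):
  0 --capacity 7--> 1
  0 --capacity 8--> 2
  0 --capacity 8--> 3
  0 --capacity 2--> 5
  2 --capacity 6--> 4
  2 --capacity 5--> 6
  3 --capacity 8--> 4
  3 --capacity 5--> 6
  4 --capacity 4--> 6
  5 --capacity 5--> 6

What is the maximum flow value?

Computing max flow:
  Flow on (0->2): 8/8
  Flow on (0->3): 6/8
  Flow on (0->5): 2/2
  Flow on (2->4): 3/6
  Flow on (2->6): 5/5
  Flow on (3->4): 1/8
  Flow on (3->6): 5/5
  Flow on (4->6): 4/4
  Flow on (5->6): 2/5
Maximum flow = 16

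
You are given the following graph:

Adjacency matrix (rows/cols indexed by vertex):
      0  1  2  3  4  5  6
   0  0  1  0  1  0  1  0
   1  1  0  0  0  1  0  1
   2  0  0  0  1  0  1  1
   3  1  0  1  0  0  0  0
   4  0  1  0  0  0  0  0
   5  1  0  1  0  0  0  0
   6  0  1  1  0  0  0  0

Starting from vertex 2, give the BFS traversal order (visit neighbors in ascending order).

BFS from vertex 2 (neighbors processed in ascending order):
Visit order: 2, 3, 5, 6, 0, 1, 4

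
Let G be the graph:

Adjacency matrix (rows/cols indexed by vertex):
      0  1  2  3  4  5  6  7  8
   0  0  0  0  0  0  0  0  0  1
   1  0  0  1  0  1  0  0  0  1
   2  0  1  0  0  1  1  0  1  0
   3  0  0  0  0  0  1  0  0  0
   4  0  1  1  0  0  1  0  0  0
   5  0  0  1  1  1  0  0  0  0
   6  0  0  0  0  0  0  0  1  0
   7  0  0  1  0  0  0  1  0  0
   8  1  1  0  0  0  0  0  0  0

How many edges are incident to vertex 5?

Vertex 5 has neighbors [2, 3, 4], so deg(5) = 3.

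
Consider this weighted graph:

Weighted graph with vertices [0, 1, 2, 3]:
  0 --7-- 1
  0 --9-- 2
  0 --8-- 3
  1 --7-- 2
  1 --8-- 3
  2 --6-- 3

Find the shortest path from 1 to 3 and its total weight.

Using Dijkstra's algorithm from vertex 1:
Shortest path: 1 -> 3
Total weight: 8 = 8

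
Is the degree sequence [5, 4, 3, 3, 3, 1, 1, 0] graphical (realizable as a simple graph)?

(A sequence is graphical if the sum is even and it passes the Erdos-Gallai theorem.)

Sum of degrees = 20. Sum is even and passes Erdos-Gallai. The sequence IS graphical.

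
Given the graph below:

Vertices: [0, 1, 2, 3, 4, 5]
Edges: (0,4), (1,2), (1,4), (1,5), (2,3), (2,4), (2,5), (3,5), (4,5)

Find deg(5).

Vertex 5 has neighbors [1, 2, 3, 4], so deg(5) = 4.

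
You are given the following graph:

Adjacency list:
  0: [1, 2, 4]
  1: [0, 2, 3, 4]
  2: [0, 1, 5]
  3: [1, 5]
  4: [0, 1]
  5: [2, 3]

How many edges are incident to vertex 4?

Vertex 4 has neighbors [0, 1], so deg(4) = 2.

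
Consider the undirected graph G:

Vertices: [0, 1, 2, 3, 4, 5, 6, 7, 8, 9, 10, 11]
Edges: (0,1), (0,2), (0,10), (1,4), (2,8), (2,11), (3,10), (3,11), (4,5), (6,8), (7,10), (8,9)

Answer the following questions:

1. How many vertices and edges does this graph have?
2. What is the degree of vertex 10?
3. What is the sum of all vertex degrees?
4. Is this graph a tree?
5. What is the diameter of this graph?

Count: 12 vertices, 12 edges.
Vertex 10 has neighbors [0, 3, 7], degree = 3.
Handshaking lemma: 2 * 12 = 24.
A tree on 12 vertices has 11 edges. This graph has 12 edges (1 extra). Not a tree.
Diameter (longest shortest path) = 6.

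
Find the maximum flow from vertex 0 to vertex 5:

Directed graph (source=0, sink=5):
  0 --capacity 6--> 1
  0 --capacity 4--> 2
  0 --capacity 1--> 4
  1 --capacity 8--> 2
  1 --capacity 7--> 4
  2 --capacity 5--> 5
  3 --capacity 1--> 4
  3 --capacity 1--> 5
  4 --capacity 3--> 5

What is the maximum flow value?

Computing max flow:
  Flow on (0->1): 6/6
  Flow on (0->2): 1/4
  Flow on (0->4): 1/1
  Flow on (1->2): 4/8
  Flow on (1->4): 2/7
  Flow on (2->5): 5/5
  Flow on (4->5): 3/3
Maximum flow = 8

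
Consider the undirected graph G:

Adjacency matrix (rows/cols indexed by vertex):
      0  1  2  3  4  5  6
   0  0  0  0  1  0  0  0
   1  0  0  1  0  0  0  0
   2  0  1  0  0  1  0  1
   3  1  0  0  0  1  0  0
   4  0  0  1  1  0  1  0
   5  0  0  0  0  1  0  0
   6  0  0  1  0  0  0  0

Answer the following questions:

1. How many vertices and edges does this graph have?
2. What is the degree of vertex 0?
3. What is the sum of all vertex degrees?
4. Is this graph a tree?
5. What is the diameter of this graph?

Count: 7 vertices, 6 edges.
Vertex 0 has neighbors [3], degree = 1.
Handshaking lemma: 2 * 6 = 12.
A graph is a tree iff it is connected and has exactly n-1 edges. This graph is connected (all 7 vertices in one component) and has 7-1 = 6 edges. It is a tree.
Diameter (longest shortest path) = 4.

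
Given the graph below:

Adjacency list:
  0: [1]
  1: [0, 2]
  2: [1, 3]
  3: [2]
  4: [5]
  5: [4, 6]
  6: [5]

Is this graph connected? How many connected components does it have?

Checking connectivity: the graph has 2 connected component(s).
Components: [[0, 1, 2, 3], [4, 5, 6]]. The graph is NOT connected.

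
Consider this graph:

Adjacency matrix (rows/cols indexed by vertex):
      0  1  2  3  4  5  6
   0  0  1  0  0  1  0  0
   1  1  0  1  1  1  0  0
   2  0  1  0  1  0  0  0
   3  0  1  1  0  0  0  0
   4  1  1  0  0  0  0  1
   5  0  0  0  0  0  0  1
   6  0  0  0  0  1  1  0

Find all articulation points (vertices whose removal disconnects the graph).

An articulation point is a vertex whose removal disconnects the graph.
Articulation points: [1, 4, 6]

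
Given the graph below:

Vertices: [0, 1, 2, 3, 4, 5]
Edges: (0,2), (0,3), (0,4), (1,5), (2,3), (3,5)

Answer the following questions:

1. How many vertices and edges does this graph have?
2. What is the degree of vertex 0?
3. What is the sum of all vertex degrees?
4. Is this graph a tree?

Count: 6 vertices, 6 edges.
Vertex 0 has neighbors [2, 3, 4], degree = 3.
Handshaking lemma: 2 * 6 = 12.
A tree on 6 vertices has 5 edges. This graph has 6 edges (1 extra). Not a tree.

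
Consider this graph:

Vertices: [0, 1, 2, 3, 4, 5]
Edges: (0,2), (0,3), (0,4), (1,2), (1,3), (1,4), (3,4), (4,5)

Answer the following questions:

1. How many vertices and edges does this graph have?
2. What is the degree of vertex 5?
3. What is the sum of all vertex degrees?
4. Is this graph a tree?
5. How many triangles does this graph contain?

Count: 6 vertices, 8 edges.
Vertex 5 has neighbors [4], degree = 1.
Handshaking lemma: 2 * 8 = 16.
A tree on 6 vertices has 5 edges. This graph has 8 edges (3 extra). Not a tree.
Number of triangles = 2.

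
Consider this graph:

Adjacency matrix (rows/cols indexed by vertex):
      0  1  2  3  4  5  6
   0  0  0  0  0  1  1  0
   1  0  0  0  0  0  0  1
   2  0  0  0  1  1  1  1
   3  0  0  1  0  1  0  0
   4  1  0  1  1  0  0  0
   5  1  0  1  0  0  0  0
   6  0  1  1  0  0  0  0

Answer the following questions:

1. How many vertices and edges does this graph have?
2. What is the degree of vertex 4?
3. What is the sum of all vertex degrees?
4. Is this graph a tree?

Count: 7 vertices, 8 edges.
Vertex 4 has neighbors [0, 2, 3], degree = 3.
Handshaking lemma: 2 * 8 = 16.
A tree on 7 vertices has 6 edges. This graph has 8 edges (2 extra). Not a tree.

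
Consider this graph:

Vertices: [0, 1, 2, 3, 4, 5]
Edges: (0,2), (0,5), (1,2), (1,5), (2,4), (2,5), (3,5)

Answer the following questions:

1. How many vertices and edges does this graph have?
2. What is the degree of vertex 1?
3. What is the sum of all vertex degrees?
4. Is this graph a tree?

Count: 6 vertices, 7 edges.
Vertex 1 has neighbors [2, 5], degree = 2.
Handshaking lemma: 2 * 7 = 14.
A tree on 6 vertices has 5 edges. This graph has 7 edges (2 extra). Not a tree.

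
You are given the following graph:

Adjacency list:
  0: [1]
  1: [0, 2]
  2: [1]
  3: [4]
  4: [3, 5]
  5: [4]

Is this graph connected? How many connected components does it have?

Checking connectivity: the graph has 2 connected component(s).
Components: [[0, 1, 2], [3, 4, 5]]. The graph is NOT connected.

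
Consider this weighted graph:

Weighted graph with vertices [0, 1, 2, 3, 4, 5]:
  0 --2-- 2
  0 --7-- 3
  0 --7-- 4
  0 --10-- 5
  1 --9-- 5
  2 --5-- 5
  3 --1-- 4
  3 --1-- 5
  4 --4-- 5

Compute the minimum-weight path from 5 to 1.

Using Dijkstra's algorithm from vertex 5:
Shortest path: 5 -> 1
Total weight: 9 = 9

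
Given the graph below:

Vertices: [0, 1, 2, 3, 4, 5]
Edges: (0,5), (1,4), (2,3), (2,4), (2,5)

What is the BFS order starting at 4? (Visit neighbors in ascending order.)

BFS from vertex 4 (neighbors processed in ascending order):
Visit order: 4, 1, 2, 3, 5, 0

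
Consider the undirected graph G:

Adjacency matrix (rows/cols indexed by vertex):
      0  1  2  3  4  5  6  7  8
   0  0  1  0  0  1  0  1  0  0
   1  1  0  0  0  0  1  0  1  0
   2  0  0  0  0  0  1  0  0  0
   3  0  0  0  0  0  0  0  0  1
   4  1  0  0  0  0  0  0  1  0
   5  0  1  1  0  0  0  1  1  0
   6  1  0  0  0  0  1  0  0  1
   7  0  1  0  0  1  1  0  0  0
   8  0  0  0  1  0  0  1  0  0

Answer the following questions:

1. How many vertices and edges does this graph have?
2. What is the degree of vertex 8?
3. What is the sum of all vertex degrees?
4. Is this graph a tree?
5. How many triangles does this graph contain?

Count: 9 vertices, 11 edges.
Vertex 8 has neighbors [3, 6], degree = 2.
Handshaking lemma: 2 * 11 = 22.
A tree on 9 vertices has 8 edges. This graph has 11 edges (3 extra). Not a tree.
Number of triangles = 1.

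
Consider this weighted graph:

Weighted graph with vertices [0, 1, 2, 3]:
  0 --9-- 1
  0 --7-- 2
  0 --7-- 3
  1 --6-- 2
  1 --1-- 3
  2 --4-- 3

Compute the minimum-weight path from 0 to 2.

Using Dijkstra's algorithm from vertex 0:
Shortest path: 0 -> 2
Total weight: 7 = 7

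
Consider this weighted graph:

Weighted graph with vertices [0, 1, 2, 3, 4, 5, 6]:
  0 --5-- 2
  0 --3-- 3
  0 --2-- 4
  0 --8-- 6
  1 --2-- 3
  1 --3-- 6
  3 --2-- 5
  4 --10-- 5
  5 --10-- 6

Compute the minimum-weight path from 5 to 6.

Using Dijkstra's algorithm from vertex 5:
Shortest path: 5 -> 3 -> 1 -> 6
Total weight: 2 + 2 + 3 = 7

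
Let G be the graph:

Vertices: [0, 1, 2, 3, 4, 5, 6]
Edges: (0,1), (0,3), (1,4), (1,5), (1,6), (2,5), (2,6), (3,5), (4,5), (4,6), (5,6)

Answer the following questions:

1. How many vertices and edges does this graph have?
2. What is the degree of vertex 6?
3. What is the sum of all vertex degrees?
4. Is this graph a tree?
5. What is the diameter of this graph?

Count: 7 vertices, 11 edges.
Vertex 6 has neighbors [1, 2, 4, 5], degree = 4.
Handshaking lemma: 2 * 11 = 22.
A tree on 7 vertices has 6 edges. This graph has 11 edges (5 extra). Not a tree.
Diameter (longest shortest path) = 3.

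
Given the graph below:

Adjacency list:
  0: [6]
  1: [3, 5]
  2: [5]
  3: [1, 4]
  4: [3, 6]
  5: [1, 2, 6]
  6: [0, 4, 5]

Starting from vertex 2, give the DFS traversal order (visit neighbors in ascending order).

DFS from vertex 2 (neighbors processed in ascending order):
Visit order: 2, 5, 1, 3, 4, 6, 0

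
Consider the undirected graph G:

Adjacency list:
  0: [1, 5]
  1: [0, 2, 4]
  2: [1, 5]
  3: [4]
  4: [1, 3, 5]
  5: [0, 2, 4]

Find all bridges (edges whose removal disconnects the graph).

A bridge is an edge whose removal increases the number of connected components.
Bridges found: (3,4)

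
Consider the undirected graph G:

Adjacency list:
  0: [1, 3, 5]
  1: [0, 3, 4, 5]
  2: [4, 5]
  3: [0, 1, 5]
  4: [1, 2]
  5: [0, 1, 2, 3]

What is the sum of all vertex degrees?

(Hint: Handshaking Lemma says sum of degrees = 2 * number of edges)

Count edges: 9 edges.
By Handshaking Lemma: sum of degrees = 2 * 9 = 18.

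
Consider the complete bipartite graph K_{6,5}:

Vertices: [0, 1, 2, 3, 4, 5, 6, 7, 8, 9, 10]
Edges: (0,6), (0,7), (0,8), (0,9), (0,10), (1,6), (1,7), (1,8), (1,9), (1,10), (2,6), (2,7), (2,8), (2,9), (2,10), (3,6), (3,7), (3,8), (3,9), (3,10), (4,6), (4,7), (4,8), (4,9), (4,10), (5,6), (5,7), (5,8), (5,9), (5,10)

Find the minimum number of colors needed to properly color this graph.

K_{6,5} is bipartite: vertices split into two independent sets of size 6 and 5.
Color one set 0, the other 1. No adjacent vertices share a color.
Chromatic number = 2.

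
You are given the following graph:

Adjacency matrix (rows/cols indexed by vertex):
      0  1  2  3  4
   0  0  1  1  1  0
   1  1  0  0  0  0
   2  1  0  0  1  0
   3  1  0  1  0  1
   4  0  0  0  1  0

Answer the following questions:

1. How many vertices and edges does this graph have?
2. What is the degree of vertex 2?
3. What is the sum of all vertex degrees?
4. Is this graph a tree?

Count: 5 vertices, 5 edges.
Vertex 2 has neighbors [0, 3], degree = 2.
Handshaking lemma: 2 * 5 = 10.
A tree on 5 vertices has 4 edges. This graph has 5 edges (1 extra). Not a tree.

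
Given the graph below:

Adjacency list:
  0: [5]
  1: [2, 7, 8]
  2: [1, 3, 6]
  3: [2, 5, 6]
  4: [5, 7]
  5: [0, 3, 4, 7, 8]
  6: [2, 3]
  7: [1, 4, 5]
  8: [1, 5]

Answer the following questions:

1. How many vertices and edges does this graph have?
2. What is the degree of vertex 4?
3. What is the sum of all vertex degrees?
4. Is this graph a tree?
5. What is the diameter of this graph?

Count: 9 vertices, 12 edges.
Vertex 4 has neighbors [5, 7], degree = 2.
Handshaking lemma: 2 * 12 = 24.
A tree on 9 vertices has 8 edges. This graph has 12 edges (4 extra). Not a tree.
Diameter (longest shortest path) = 3.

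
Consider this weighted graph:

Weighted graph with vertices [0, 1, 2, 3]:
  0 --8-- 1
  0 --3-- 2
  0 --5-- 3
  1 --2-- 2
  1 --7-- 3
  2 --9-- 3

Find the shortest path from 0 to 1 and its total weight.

Using Dijkstra's algorithm from vertex 0:
Shortest path: 0 -> 2 -> 1
Total weight: 3 + 2 = 5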